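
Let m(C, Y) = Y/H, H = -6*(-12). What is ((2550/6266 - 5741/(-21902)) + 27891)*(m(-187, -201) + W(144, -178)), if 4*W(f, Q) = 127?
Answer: 1330158757154755/1646855184 ≈ 8.0770e+5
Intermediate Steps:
W(f, Q) = 127/4 (W(f, Q) = (1/4)*127 = 127/4)
H = 72
m(C, Y) = Y/72
((2550/6266 - 5741/(-21902)) + 27891)*(m(-187, -201) + W(144, -178)) = ((2550/6266 - 5741/(-21902)) + 27891)*((1/72)*(-201) + 127/4) = ((2550*(1/6266) - 5741*(-1/21902)) + 27891)*(-67/24 + 127/4) = ((1275/3133 + 5741/21902) + 27891)*(695/24) = (45911603/68618966 + 27891)*(695/24) = (1913897492309/68618966)*(695/24) = 1330158757154755/1646855184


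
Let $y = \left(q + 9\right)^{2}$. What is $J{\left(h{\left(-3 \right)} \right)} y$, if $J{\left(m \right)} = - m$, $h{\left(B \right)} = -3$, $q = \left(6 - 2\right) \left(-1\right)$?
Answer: $75$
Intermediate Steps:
$q = -4$ ($q = 4 \left(-1\right) = -4$)
$y = 25$ ($y = \left(-4 + 9\right)^{2} = 5^{2} = 25$)
$J{\left(h{\left(-3 \right)} \right)} y = \left(-1\right) \left(-3\right) 25 = 3 \cdot 25 = 75$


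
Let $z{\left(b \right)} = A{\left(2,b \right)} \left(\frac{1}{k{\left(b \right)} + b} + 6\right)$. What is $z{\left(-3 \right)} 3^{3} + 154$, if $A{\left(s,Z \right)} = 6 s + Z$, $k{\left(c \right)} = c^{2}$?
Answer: $\frac{3305}{2} \approx 1652.5$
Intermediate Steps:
$A{\left(s,Z \right)} = Z + 6 s$
$z{\left(b \right)} = \left(6 + \frac{1}{b + b^{2}}\right) \left(12 + b\right)$ ($z{\left(b \right)} = \left(b + 6 \cdot 2\right) \left(\frac{1}{b^{2} + b} + 6\right) = \left(b + 12\right) \left(\frac{1}{b + b^{2}} + 6\right) = \left(12 + b\right) \left(6 + \frac{1}{b + b^{2}}\right) = \left(6 + \frac{1}{b + b^{2}}\right) \left(12 + b\right)$)
$z{\left(-3 \right)} 3^{3} + 154 = \frac{\left(12 - 3\right) \left(1 + 6 \left(-3\right) + 6 \left(-3\right)^{2}\right)}{\left(-3\right) \left(1 - 3\right)} 3^{3} + 154 = \left(- \frac{1}{3}\right) \frac{1}{-2} \cdot 9 \left(1 - 18 + 6 \cdot 9\right) 27 + 154 = \left(- \frac{1}{3}\right) \left(- \frac{1}{2}\right) 9 \left(1 - 18 + 54\right) 27 + 154 = \left(- \frac{1}{3}\right) \left(- \frac{1}{2}\right) 9 \cdot 37 \cdot 27 + 154 = \frac{111}{2} \cdot 27 + 154 = \frac{2997}{2} + 154 = \frac{3305}{2}$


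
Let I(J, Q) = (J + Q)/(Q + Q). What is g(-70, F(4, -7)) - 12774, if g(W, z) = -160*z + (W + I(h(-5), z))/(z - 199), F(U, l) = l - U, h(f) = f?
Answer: -4240263/385 ≈ -11014.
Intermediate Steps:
I(J, Q) = (J + Q)/(2*Q) (I(J, Q) = (J + Q)/((2*Q)) = (J + Q)*(1/(2*Q)) = (J + Q)/(2*Q))
g(W, z) = -160*z + (W + (-5 + z)/(2*z))/(-199 + z) (g(W, z) = -160*z + (W + (-5 + z)/(2*z))/(z - 199) = -160*z + (W + (-5 + z)/(2*z))/(-199 + z))
g(-70, F(4, -7)) - 12774 = (-5 + (-7 - 1*4) + 2*(-7 - 1*4)*(-70 - 160*(-7 - 1*4)**2 + 31840*(-7 - 1*4)))/(2*(-7 - 1*4)*(-199 + (-7 - 1*4))) - 12774 = (-5 + (-7 - 4) + 2*(-7 - 4)*(-70 - 160*(-7 - 4)**2 + 31840*(-7 - 4)))/(2*(-7 - 4)*(-199 + (-7 - 4))) - 12774 = (1/2)*(-5 - 11 + 2*(-11)*(-70 - 160*(-11)**2 + 31840*(-11)))/(-11*(-199 - 11)) - 12774 = (1/2)*(-1/11)*(-5 - 11 + 2*(-11)*(-70 - 160*121 - 350240))/(-210) - 12774 = (1/2)*(-1/11)*(-1/210)*(-5 - 11 + 2*(-11)*(-70 - 19360 - 350240)) - 12774 = (1/2)*(-1/11)*(-1/210)*(-5 - 11 + 2*(-11)*(-369670)) - 12774 = (1/2)*(-1/11)*(-1/210)*(-5 - 11 + 8132740) - 12774 = (1/2)*(-1/11)*(-1/210)*8132724 - 12774 = 677727/385 - 12774 = -4240263/385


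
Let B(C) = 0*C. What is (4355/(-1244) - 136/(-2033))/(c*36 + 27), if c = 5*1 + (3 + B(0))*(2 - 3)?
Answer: -8684531/250376148 ≈ -0.034686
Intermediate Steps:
B(C) = 0
c = 2 (c = 5*1 + (3 + 0)*(2 - 3) = 5 + 3*(-1) = 5 - 3 = 2)
(4355/(-1244) - 136/(-2033))/(c*36 + 27) = (4355/(-1244) - 136/(-2033))/(2*36 + 27) = (4355*(-1/1244) - 136*(-1/2033))/(72 + 27) = (-4355/1244 + 136/2033)/99 = -8684531/2529052*1/99 = -8684531/250376148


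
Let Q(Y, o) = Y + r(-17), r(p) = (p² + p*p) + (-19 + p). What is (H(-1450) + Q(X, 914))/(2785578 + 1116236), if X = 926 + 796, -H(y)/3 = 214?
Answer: 811/1950907 ≈ 0.00041570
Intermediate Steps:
H(y) = -642 (H(y) = -3*214 = -642)
r(p) = -19 + p + 2*p² (r(p) = (p² + p²) + (-19 + p) = 2*p² + (-19 + p) = -19 + p + 2*p²)
X = 1722
Q(Y, o) = 542 + Y (Q(Y, o) = Y + (-19 - 17 + 2*(-17)²) = Y + (-19 - 17 + 2*289) = Y + (-19 - 17 + 578) = Y + 542 = 542 + Y)
(H(-1450) + Q(X, 914))/(2785578 + 1116236) = (-642 + (542 + 1722))/(2785578 + 1116236) = (-642 + 2264)/3901814 = 1622*(1/3901814) = 811/1950907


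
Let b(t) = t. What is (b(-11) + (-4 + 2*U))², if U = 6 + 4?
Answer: 25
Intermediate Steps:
U = 10
(b(-11) + (-4 + 2*U))² = (-11 + (-4 + 2*10))² = (-11 + (-4 + 20))² = (-11 + 16)² = 5² = 25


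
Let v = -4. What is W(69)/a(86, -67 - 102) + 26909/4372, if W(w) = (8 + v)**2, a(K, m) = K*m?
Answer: 195512727/31771324 ≈ 6.1537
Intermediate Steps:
W(w) = 16 (W(w) = (8 - 4)**2 = 4**2 = 16)
W(69)/a(86, -67 - 102) + 26909/4372 = 16/((86*(-67 - 102))) + 26909/4372 = 16/((86*(-169))) + 26909*(1/4372) = 16/(-14534) + 26909/4372 = 16*(-1/14534) + 26909/4372 = -8/7267 + 26909/4372 = 195512727/31771324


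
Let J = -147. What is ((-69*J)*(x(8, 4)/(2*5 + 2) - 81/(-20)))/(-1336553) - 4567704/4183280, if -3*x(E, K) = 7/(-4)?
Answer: -272995073453/243094584080 ≈ -1.1230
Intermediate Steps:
x(E, K) = 7/12 (x(E, K) = -7/(3*(-4)) = -7*(-1)/(3*4) = -⅓*(-7/4) = 7/12)
((-69*J)*(x(8, 4)/(2*5 + 2) - 81/(-20)))/(-1336553) - 4567704/4183280 = ((-69*(-147))*(7/(12*(2*5 + 2)) - 81/(-20)))/(-1336553) - 4567704/4183280 = (10143*(7/(12*(10 + 2)) - 81*(-1/20)))*(-1/1336553) - 4567704*1/4183280 = (10143*((7/12)/12 + 81/20))*(-1/1336553) - 570963/522910 = (10143*((7/12)*(1/12) + 81/20))*(-1/1336553) - 570963/522910 = (10143*(7/144 + 81/20))*(-1/1336553) - 570963/522910 = (10143*(2951/720))*(-1/1336553) - 570963/522910 = (3325777/80)*(-1/1336553) - 570963/522910 = -144599/4648880 - 570963/522910 = -272995073453/243094584080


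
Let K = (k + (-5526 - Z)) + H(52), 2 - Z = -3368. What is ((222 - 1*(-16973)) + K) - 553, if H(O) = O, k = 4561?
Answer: 12359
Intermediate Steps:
Z = 3370 (Z = 2 - 1*(-3368) = 2 + 3368 = 3370)
K = -4283 (K = (4561 + (-5526 - 1*3370)) + 52 = (4561 + (-5526 - 3370)) + 52 = (4561 - 8896) + 52 = -4335 + 52 = -4283)
((222 - 1*(-16973)) + K) - 553 = ((222 - 1*(-16973)) - 4283) - 553 = ((222 + 16973) - 4283) - 553 = (17195 - 4283) - 553 = 12912 - 553 = 12359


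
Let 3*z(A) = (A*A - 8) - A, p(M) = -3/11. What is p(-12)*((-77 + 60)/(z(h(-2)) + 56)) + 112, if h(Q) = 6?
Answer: 234233/2090 ≈ 112.07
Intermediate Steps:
p(M) = -3/11 (p(M) = -3*1/11 = -3/11)
z(A) = -8/3 - A/3 + A²/3 (z(A) = ((A*A - 8) - A)/3 = ((A² - 8) - A)/3 = ((-8 + A²) - A)/3 = (-8 + A² - A)/3 = -8/3 - A/3 + A²/3)
p(-12)*((-77 + 60)/(z(h(-2)) + 56)) + 112 = -3*(-77 + 60)/(11*((-8/3 - ⅓*6 + (⅓)*6²) + 56)) + 112 = -(-51)/(11*((-8/3 - 2 + (⅓)*36) + 56)) + 112 = -(-51)/(11*((-8/3 - 2 + 12) + 56)) + 112 = -(-51)/(11*(22/3 + 56)) + 112 = -(-51)/(11*190/3) + 112 = -(-51)*3/(11*190) + 112 = -3/11*(-51/190) + 112 = 153/2090 + 112 = 234233/2090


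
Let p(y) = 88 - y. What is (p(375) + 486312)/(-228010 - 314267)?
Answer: -486025/542277 ≈ -0.89627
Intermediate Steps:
(p(375) + 486312)/(-228010 - 314267) = ((88 - 1*375) + 486312)/(-228010 - 314267) = ((88 - 375) + 486312)/(-542277) = (-287 + 486312)*(-1/542277) = 486025*(-1/542277) = -486025/542277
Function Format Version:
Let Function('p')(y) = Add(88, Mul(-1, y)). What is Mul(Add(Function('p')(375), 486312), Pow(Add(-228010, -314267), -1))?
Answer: Rational(-486025, 542277) ≈ -0.89627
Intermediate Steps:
Mul(Add(Function('p')(375), 486312), Pow(Add(-228010, -314267), -1)) = Mul(Add(Add(88, Mul(-1, 375)), 486312), Pow(Add(-228010, -314267), -1)) = Mul(Add(Add(88, -375), 486312), Pow(-542277, -1)) = Mul(Add(-287, 486312), Rational(-1, 542277)) = Mul(486025, Rational(-1, 542277)) = Rational(-486025, 542277)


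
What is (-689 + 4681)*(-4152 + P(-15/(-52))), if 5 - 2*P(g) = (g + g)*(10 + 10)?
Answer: -215641852/13 ≈ -1.6588e+7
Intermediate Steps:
P(g) = 5/2 - 20*g (P(g) = 5/2 - (g + g)*(10 + 10)/2 = 5/2 - 2*g*20/2 = 5/2 - 20*g)
(-689 + 4681)*(-4152 + P(-15/(-52))) = (-689 + 4681)*(-4152 + (5/2 - (-300)/(-52))) = 3992*(-4152 + (5/2 - (-300)*(-1)/52)) = 3992*(-4152 + (5/2 - 20*15/52)) = 3992*(-4152 + (5/2 - 75/13)) = 3992*(-4152 - 85/26) = 3992*(-108037/26) = -215641852/13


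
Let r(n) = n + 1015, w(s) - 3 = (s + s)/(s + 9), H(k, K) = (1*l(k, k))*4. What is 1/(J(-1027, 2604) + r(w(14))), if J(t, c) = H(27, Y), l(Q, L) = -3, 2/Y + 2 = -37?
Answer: 23/23166 ≈ 0.00099283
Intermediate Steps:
Y = -2/39 (Y = 2/(-2 - 37) = 2/(-39) = 2*(-1/39) = -2/39 ≈ -0.051282)
H(k, K) = -12 (H(k, K) = (1*(-3))*4 = -3*4 = -12)
J(t, c) = -12
w(s) = 3 + 2*s/(9 + s) (w(s) = 3 + (s + s)/(s + 9) = 3 + (2*s)/(9 + s) = 3 + 2*s/(9 + s))
r(n) = 1015 + n
1/(J(-1027, 2604) + r(w(14))) = 1/(-12 + (1015 + (27 + 5*14)/(9 + 14))) = 1/(-12 + (1015 + (27 + 70)/23)) = 1/(-12 + (1015 + (1/23)*97)) = 1/(-12 + (1015 + 97/23)) = 1/(-12 + 23442/23) = 1/(23166/23) = 23/23166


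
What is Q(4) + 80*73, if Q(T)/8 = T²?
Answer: 5968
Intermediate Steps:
Q(T) = 8*T²
Q(4) + 80*73 = 8*4² + 80*73 = 8*16 + 5840 = 128 + 5840 = 5968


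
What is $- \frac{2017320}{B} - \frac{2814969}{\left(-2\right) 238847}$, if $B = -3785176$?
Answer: $\frac{1452351844953}{226019483018} \approx 6.4258$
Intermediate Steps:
$- \frac{2017320}{B} - \frac{2814969}{\left(-2\right) 238847} = - \frac{2017320}{-3785176} - \frac{2814969}{\left(-2\right) 238847} = \left(-2017320\right) \left(- \frac{1}{3785176}\right) - \frac{2814969}{-477694} = \frac{252165}{473147} - - \frac{2814969}{477694} = \frac{252165}{473147} + \frac{2814969}{477694} = \frac{1452351844953}{226019483018}$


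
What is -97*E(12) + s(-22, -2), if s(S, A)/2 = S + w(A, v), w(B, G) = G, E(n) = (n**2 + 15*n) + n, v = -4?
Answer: -32644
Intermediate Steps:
E(n) = n**2 + 16*n
s(S, A) = -8 + 2*S (s(S, A) = 2*(S - 4) = 2*(-4 + S) = -8 + 2*S)
-97*E(12) + s(-22, -2) = -1164*(16 + 12) + (-8 + 2*(-22)) = -1164*28 + (-8 - 44) = -97*336 - 52 = -32592 - 52 = -32644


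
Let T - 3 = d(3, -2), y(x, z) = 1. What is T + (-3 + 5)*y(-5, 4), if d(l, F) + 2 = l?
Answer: 6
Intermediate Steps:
d(l, F) = -2 + l
T = 4 (T = 3 + (-2 + 3) = 3 + 1 = 4)
T + (-3 + 5)*y(-5, 4) = 4 + (-3 + 5)*1 = 4 + 2*1 = 4 + 2 = 6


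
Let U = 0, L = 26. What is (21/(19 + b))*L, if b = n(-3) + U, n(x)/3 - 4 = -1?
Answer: 39/2 ≈ 19.500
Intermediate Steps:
n(x) = 9 (n(x) = 12 + 3*(-1) = 12 - 3 = 9)
b = 9 (b = 9 + 0 = 9)
(21/(19 + b))*L = (21/(19 + 9))*26 = (21/28)*26 = ((1/28)*21)*26 = (¾)*26 = 39/2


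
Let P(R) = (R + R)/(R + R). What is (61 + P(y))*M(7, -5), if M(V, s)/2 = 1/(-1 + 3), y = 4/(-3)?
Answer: 62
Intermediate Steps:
y = -4/3 (y = 4*(-1/3) = -4/3 ≈ -1.3333)
M(V, s) = 1 (M(V, s) = 2/(-1 + 3) = 2/2 = 2*(1/2) = 1)
P(R) = 1 (P(R) = (2*R)/((2*R)) = (2*R)*(1/(2*R)) = 1)
(61 + P(y))*M(7, -5) = (61 + 1)*1 = 62*1 = 62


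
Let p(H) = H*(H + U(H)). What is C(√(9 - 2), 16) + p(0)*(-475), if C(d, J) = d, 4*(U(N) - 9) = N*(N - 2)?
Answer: √7 ≈ 2.6458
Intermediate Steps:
U(N) = 9 + N*(-2 + N)/4 (U(N) = 9 + (N*(N - 2))/4 = 9 + (N*(-2 + N))/4 = 9 + N*(-2 + N)/4)
p(H) = H*(9 + H/2 + H²/4) (p(H) = H*(H + (9 - H/2 + H²/4)) = H*(9 + H/2 + H²/4))
C(√(9 - 2), 16) + p(0)*(-475) = √(9 - 2) + ((¼)*0*(36 + 0² + 2*0))*(-475) = √7 + ((¼)*0*(36 + 0 + 0))*(-475) = √7 + ((¼)*0*36)*(-475) = √7 + 0*(-475) = √7 + 0 = √7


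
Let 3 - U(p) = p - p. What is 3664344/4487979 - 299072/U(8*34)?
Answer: -447405954152/4487979 ≈ -99690.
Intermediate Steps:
U(p) = 3 (U(p) = 3 - (p - p) = 3 - 1*0 = 3 + 0 = 3)
3664344/4487979 - 299072/U(8*34) = 3664344/4487979 - 299072/3 = 3664344*(1/4487979) - 299072*⅓ = 1221448/1495993 - 299072/3 = -447405954152/4487979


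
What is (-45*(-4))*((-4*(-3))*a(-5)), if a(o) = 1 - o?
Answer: 12960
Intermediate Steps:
(-45*(-4))*((-4*(-3))*a(-5)) = (-45*(-4))*((-4*(-3))*(1 - 1*(-5))) = 180*(12*(1 + 5)) = 180*(12*6) = 180*72 = 12960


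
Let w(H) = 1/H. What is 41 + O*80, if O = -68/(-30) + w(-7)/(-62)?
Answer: 144859/651 ≈ 222.52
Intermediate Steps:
w(H) = 1/H
O = 14771/6510 (O = -68/(-30) + 1/(-7*(-62)) = -68*(-1/30) - ⅐*(-1/62) = 34/15 + 1/434 = 14771/6510 ≈ 2.2690)
41 + O*80 = 41 + (14771/6510)*80 = 41 + 118168/651 = 144859/651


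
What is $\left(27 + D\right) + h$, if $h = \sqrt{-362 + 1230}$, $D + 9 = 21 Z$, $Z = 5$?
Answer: $123 + 2 \sqrt{217} \approx 152.46$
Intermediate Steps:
$D = 96$ ($D = -9 + 21 \cdot 5 = -9 + 105 = 96$)
$h = 2 \sqrt{217}$ ($h = \sqrt{868} = 2 \sqrt{217} \approx 29.462$)
$\left(27 + D\right) + h = \left(27 + 96\right) + 2 \sqrt{217} = 123 + 2 \sqrt{217}$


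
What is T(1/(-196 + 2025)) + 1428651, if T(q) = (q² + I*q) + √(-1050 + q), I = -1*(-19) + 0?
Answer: 4779181934643/3345241 + I*√3512501221/1829 ≈ 1.4287e+6 + 32.404*I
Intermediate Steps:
I = 19 (I = 19 + 0 = 19)
T(q) = q² + √(-1050 + q) + 19*q (T(q) = (q² + 19*q) + √(-1050 + q) = q² + √(-1050 + q) + 19*q)
T(1/(-196 + 2025)) + 1428651 = ((1/(-196 + 2025))² + √(-1050 + 1/(-196 + 2025)) + 19/(-196 + 2025)) + 1428651 = ((1/1829)² + √(-1050 + 1/1829) + 19/1829) + 1428651 = ((1/1829)² + √(-1050 + 1/1829) + 19*(1/1829)) + 1428651 = (1/3345241 + √(-1920449/1829) + 19/1829) + 1428651 = (1/3345241 + I*√3512501221/1829 + 19/1829) + 1428651 = (34752/3345241 + I*√3512501221/1829) + 1428651 = 4779181934643/3345241 + I*√3512501221/1829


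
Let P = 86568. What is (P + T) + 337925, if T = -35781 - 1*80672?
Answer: 308040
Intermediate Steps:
T = -116453 (T = -35781 - 80672 = -116453)
(P + T) + 337925 = (86568 - 116453) + 337925 = -29885 + 337925 = 308040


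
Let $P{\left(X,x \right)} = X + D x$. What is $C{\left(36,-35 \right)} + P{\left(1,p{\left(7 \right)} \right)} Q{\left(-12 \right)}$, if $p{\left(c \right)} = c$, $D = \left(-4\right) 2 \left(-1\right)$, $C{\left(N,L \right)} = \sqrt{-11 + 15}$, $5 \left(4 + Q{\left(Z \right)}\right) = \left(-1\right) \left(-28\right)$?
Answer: $\frac{466}{5} \approx 93.2$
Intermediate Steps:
$Q{\left(Z \right)} = \frac{8}{5}$ ($Q{\left(Z \right)} = -4 + \frac{\left(-1\right) \left(-28\right)}{5} = -4 + \frac{1}{5} \cdot 28 = -4 + \frac{28}{5} = \frac{8}{5}$)
$C{\left(N,L \right)} = 2$ ($C{\left(N,L \right)} = \sqrt{4} = 2$)
$D = 8$ ($D = \left(-8\right) \left(-1\right) = 8$)
$P{\left(X,x \right)} = X + 8 x$
$C{\left(36,-35 \right)} + P{\left(1,p{\left(7 \right)} \right)} Q{\left(-12 \right)} = 2 + \left(1 + 8 \cdot 7\right) \frac{8}{5} = 2 + \left(1 + 56\right) \frac{8}{5} = 2 + 57 \cdot \frac{8}{5} = 2 + \frac{456}{5} = \frac{466}{5}$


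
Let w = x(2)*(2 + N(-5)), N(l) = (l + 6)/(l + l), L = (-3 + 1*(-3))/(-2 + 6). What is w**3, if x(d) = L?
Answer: -185193/8000 ≈ -23.149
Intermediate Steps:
L = -3/2 (L = (-3 - 3)/4 = -6*1/4 = -3/2 ≈ -1.5000)
x(d) = -3/2
N(l) = (6 + l)/(2*l) (N(l) = (6 + l)/((2*l)) = (6 + l)*(1/(2*l)) = (6 + l)/(2*l))
w = -57/20 (w = -3*(2 + (1/2)*(6 - 5)/(-5))/2 = -3*(2 + (1/2)*(-1/5)*1)/2 = -3*(2 - 1/10)/2 = -3/2*19/10 = -57/20 ≈ -2.8500)
w**3 = (-57/20)**3 = -185193/8000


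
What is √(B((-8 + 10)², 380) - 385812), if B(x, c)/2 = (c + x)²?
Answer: 30*I*√101 ≈ 301.5*I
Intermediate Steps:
B(x, c) = 2*(c + x)²
√(B((-8 + 10)², 380) - 385812) = √(2*(380 + (-8 + 10)²)² - 385812) = √(2*(380 + 2²)² - 385812) = √(2*(380 + 4)² - 385812) = √(2*384² - 385812) = √(2*147456 - 385812) = √(294912 - 385812) = √(-90900) = 30*I*√101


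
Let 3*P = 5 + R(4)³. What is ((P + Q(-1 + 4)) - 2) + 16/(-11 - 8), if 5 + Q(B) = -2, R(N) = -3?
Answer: -979/57 ≈ -17.175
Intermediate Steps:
Q(B) = -7 (Q(B) = -5 - 2 = -7)
P = -22/3 (P = (5 + (-3)³)/3 = (5 - 27)/3 = (⅓)*(-22) = -22/3 ≈ -7.3333)
((P + Q(-1 + 4)) - 2) + 16/(-11 - 8) = ((-22/3 - 7) - 2) + 16/(-11 - 8) = (-43/3 - 2) + 16/(-19) = -49/3 + 16*(-1/19) = -49/3 - 16/19 = -979/57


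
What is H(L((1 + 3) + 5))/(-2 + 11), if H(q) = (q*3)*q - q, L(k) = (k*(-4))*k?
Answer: 35028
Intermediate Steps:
L(k) = -4*k² (L(k) = (-4*k)*k = -4*k²)
H(q) = -q + 3*q² (H(q) = (3*q)*q - q = 3*q² - q = -q + 3*q²)
H(L((1 + 3) + 5))/(-2 + 11) = ((-4*((1 + 3) + 5)²)*(-1 + 3*(-4*((1 + 3) + 5)²)))/(-2 + 11) = ((-4*(4 + 5)²)*(-1 + 3*(-4*(4 + 5)²)))/9 = ((-4*9²)*(-1 + 3*(-4*9²)))/9 = ((-4*81)*(-1 + 3*(-4*81)))/9 = (-324*(-1 + 3*(-324)))/9 = (-324*(-1 - 972))/9 = (-324*(-973))/9 = (⅑)*315252 = 35028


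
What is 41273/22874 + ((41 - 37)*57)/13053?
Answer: 9543013/5238146 ≈ 1.8218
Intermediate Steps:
41273/22874 + ((41 - 37)*57)/13053 = 41273*(1/22874) + (4*57)*(1/13053) = 41273/22874 + 228*(1/13053) = 41273/22874 + 4/229 = 9543013/5238146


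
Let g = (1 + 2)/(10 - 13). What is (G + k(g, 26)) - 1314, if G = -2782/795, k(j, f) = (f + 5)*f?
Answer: -406642/795 ≈ -511.50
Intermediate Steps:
g = -1 (g = 3/(-3) = 3*(-⅓) = -1)
k(j, f) = f*(5 + f) (k(j, f) = (5 + f)*f = f*(5 + f))
G = -2782/795 (G = -2782*1/795 = -2782/795 ≈ -3.4994)
(G + k(g, 26)) - 1314 = (-2782/795 + 26*(5 + 26)) - 1314 = (-2782/795 + 26*31) - 1314 = (-2782/795 + 806) - 1314 = 637988/795 - 1314 = -406642/795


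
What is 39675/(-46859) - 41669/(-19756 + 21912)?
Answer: -2038106971/101028004 ≈ -20.174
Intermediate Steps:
39675/(-46859) - 41669/(-19756 + 21912) = 39675*(-1/46859) - 41669/2156 = -39675/46859 - 41669*1/2156 = -39675/46859 - 41669/2156 = -2038106971/101028004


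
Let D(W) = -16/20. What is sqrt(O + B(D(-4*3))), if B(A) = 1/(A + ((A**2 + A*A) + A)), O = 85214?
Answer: 3*sqrt(151486)/4 ≈ 291.91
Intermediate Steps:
D(W) = -4/5 (D(W) = -16*1/20 = -4/5)
B(A) = 1/(2*A + 2*A**2) (B(A) = 1/(A + ((A**2 + A**2) + A)) = 1/(A + (2*A**2 + A)) = 1/(A + (A + 2*A**2)) = 1/(2*A + 2*A**2))
sqrt(O + B(D(-4*3))) = sqrt(85214 + 1/(2*(-4/5)*(1 - 4/5))) = sqrt(85214 + (1/2)*(-5/4)/(1/5)) = sqrt(85214 + (1/2)*(-5/4)*5) = sqrt(85214 - 25/8) = sqrt(681687/8) = 3*sqrt(151486)/4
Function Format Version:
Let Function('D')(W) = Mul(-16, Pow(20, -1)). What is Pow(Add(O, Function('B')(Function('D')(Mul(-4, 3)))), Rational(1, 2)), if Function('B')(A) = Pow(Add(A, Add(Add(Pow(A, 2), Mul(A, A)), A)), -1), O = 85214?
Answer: Mul(Rational(3, 4), Pow(151486, Rational(1, 2))) ≈ 291.91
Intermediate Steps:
Function('D')(W) = Rational(-4, 5) (Function('D')(W) = Mul(-16, Rational(1, 20)) = Rational(-4, 5))
Function('B')(A) = Pow(Add(Mul(2, A), Mul(2, Pow(A, 2))), -1) (Function('B')(A) = Pow(Add(A, Add(Add(Pow(A, 2), Pow(A, 2)), A)), -1) = Pow(Add(A, Add(Mul(2, Pow(A, 2)), A)), -1) = Pow(Add(A, Add(A, Mul(2, Pow(A, 2)))), -1) = Pow(Add(Mul(2, A), Mul(2, Pow(A, 2))), -1))
Pow(Add(O, Function('B')(Function('D')(Mul(-4, 3)))), Rational(1, 2)) = Pow(Add(85214, Mul(Rational(1, 2), Pow(Rational(-4, 5), -1), Pow(Add(1, Rational(-4, 5)), -1))), Rational(1, 2)) = Pow(Add(85214, Mul(Rational(1, 2), Rational(-5, 4), Pow(Rational(1, 5), -1))), Rational(1, 2)) = Pow(Add(85214, Mul(Rational(1, 2), Rational(-5, 4), 5)), Rational(1, 2)) = Pow(Add(85214, Rational(-25, 8)), Rational(1, 2)) = Pow(Rational(681687, 8), Rational(1, 2)) = Mul(Rational(3, 4), Pow(151486, Rational(1, 2)))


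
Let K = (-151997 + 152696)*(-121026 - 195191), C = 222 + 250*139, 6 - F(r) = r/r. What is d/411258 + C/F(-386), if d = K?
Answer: 4425778787/685430 ≈ 6456.9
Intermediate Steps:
F(r) = 5 (F(r) = 6 - r/r = 6 - 1*1 = 6 - 1 = 5)
C = 34972 (C = 222 + 34750 = 34972)
K = -221035683 (K = 699*(-316217) = -221035683)
d = -221035683
d/411258 + C/F(-386) = -221035683/411258 + 34972/5 = -221035683*1/411258 + 34972*(⅕) = -73678561/137086 + 34972/5 = 4425778787/685430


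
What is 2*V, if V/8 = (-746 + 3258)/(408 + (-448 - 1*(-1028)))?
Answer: 10048/247 ≈ 40.680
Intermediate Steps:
V = 5024/247 (V = 8*((-746 + 3258)/(408 + (-448 - 1*(-1028)))) = 8*(2512/(408 + (-448 + 1028))) = 8*(2512/(408 + 580)) = 8*(2512/988) = 8*(2512*(1/988)) = 8*(628/247) = 5024/247 ≈ 20.340)
2*V = 2*(5024/247) = 10048/247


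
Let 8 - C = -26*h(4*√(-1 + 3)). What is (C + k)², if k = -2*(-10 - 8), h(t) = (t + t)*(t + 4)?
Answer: 4301712 + 2842112*√2 ≈ 8.3211e+6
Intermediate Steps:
h(t) = 2*t*(4 + t) (h(t) = (2*t)*(4 + t) = 2*t*(4 + t))
C = 8 + 208*√2*(4 + 4*√2) (C = 8 - (-26)*2*(4*√(-1 + 3))*(4 + 4*√(-1 + 3)) = 8 - (-26)*2*(4*√2)*(4 + 4*√2) = 8 - (-26)*8*√2*(4 + 4*√2) = 8 - (-208)*√2*(4 + 4*√2) = 8 + 208*√2*(4 + 4*√2) ≈ 2848.6)
k = 36 (k = -2*(-18) = 36)
(C + k)² = ((1672 + 832*√2) + 36)² = (1708 + 832*√2)²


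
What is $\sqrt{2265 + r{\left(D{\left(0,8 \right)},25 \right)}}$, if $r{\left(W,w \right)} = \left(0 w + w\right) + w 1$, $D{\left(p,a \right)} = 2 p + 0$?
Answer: $\sqrt{2315} \approx 48.114$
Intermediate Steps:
$D{\left(p,a \right)} = 2 p$
$r{\left(W,w \right)} = 2 w$ ($r{\left(W,w \right)} = \left(0 + w\right) + w = w + w = 2 w$)
$\sqrt{2265 + r{\left(D{\left(0,8 \right)},25 \right)}} = \sqrt{2265 + 2 \cdot 25} = \sqrt{2265 + 50} = \sqrt{2315}$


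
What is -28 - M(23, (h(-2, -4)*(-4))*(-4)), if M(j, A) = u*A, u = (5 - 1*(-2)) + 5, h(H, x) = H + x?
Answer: 1124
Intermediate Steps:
u = 12 (u = (5 + 2) + 5 = 7 + 5 = 12)
M(j, A) = 12*A
-28 - M(23, (h(-2, -4)*(-4))*(-4)) = -28 - 12*((-2 - 4)*(-4))*(-4) = -28 - 12*-6*(-4)*(-4) = -28 - 12*24*(-4) = -28 - 12*(-96) = -28 - 1*(-1152) = -28 + 1152 = 1124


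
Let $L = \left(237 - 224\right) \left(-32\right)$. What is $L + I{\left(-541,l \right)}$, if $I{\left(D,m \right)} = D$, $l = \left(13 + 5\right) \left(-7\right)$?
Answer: $-957$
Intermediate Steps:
$l = -126$ ($l = 18 \left(-7\right) = -126$)
$L = -416$ ($L = 13 \left(-32\right) = -416$)
$L + I{\left(-541,l \right)} = -416 - 541 = -957$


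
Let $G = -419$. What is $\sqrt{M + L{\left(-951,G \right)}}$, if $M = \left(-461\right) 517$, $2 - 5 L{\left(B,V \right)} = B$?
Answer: $\frac{2 i \sqrt{1488415}}{5} \approx 488.0 i$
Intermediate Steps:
$L{\left(B,V \right)} = \frac{2}{5} - \frac{B}{5}$
$M = -238337$
$\sqrt{M + L{\left(-951,G \right)}} = \sqrt{-238337 + \left(\frac{2}{5} - - \frac{951}{5}\right)} = \sqrt{-238337 + \left(\frac{2}{5} + \frac{951}{5}\right)} = \sqrt{-238337 + \frac{953}{5}} = \sqrt{- \frac{1190732}{5}} = \frac{2 i \sqrt{1488415}}{5}$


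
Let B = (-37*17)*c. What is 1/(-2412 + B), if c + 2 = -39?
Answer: 1/23377 ≈ 4.2777e-5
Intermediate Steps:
c = -41 (c = -2 - 39 = -41)
B = 25789 (B = -37*17*(-41) = -629*(-41) = 25789)
1/(-2412 + B) = 1/(-2412 + 25789) = 1/23377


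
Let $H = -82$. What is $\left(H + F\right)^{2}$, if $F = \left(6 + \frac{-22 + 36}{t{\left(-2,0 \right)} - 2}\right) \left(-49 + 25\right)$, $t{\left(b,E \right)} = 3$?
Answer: $315844$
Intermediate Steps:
$F = -480$ ($F = \left(6 + \frac{-22 + 36}{3 - 2}\right) \left(-49 + 25\right) = \left(6 + \frac{14}{1}\right) \left(-24\right) = \left(6 + 14 \cdot 1\right) \left(-24\right) = \left(6 + 14\right) \left(-24\right) = 20 \left(-24\right) = -480$)
$\left(H + F\right)^{2} = \left(-82 - 480\right)^{2} = \left(-562\right)^{2} = 315844$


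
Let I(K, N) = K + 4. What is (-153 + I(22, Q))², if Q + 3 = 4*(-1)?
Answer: 16129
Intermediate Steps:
Q = -7 (Q = -3 + 4*(-1) = -3 - 4 = -7)
I(K, N) = 4 + K
(-153 + I(22, Q))² = (-153 + (4 + 22))² = (-153 + 26)² = (-127)² = 16129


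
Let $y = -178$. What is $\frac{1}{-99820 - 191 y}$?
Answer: $- \frac{1}{65822} \approx -1.5192 \cdot 10^{-5}$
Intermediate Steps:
$\frac{1}{-99820 - 191 y} = \frac{1}{-99820 - -33998} = \frac{1}{-99820 + 33998} = \frac{1}{-65822} = - \frac{1}{65822}$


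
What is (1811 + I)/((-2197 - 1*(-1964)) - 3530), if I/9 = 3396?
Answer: -32375/3763 ≈ -8.6035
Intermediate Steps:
I = 30564 (I = 9*3396 = 30564)
(1811 + I)/((-2197 - 1*(-1964)) - 3530) = (1811 + 30564)/((-2197 - 1*(-1964)) - 3530) = 32375/((-2197 + 1964) - 3530) = 32375/(-233 - 3530) = 32375/(-3763) = 32375*(-1/3763) = -32375/3763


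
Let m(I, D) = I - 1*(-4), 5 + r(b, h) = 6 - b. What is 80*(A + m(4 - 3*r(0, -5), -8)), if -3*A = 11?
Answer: 320/3 ≈ 106.67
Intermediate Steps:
A = -11/3 (A = -⅓*11 = -11/3 ≈ -3.6667)
r(b, h) = 1 - b (r(b, h) = -5 + (6 - b) = 1 - b)
m(I, D) = 4 + I (m(I, D) = I + 4 = 4 + I)
80*(A + m(4 - 3*r(0, -5), -8)) = 80*(-11/3 + (4 + (4 - 3*(1 - 1*0)))) = 80*(-11/3 + (4 + (4 - 3*(1 + 0)))) = 80*(-11/3 + (4 + (4 - 3*1))) = 80*(-11/3 + (4 + (4 - 3))) = 80*(-11/3 + (4 + 1)) = 80*(-11/3 + 5) = 80*(4/3) = 320/3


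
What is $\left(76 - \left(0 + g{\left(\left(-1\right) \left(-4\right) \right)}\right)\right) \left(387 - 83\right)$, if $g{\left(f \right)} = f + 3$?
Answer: $20976$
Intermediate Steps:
$g{\left(f \right)} = 3 + f$
$\left(76 - \left(0 + g{\left(\left(-1\right) \left(-4\right) \right)}\right)\right) \left(387 - 83\right) = \left(76 - \left(0 + \left(3 - -4\right)\right)\right) \left(387 - 83\right) = \left(76 - \left(0 + \left(3 + 4\right)\right)\right) 304 = \left(76 - \left(0 + 7\right)\right) 304 = \left(76 - 7\right) 304 = 69 \cdot 304 = 20976$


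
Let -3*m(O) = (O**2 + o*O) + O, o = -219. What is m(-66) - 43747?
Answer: -49995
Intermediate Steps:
m(O) = -O**2/3 + 218*O/3 (m(O) = -((O**2 - 219*O) + O)/3 = -(O**2 - 218*O)/3 = -O**2/3 + 218*O/3)
m(-66) - 43747 = (1/3)*(-66)*(218 - 1*(-66)) - 43747 = (1/3)*(-66)*(218 + 66) - 43747 = (1/3)*(-66)*284 - 43747 = -6248 - 43747 = -49995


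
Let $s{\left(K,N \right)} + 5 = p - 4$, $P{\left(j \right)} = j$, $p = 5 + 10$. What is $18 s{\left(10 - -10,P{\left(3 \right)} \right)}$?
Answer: $108$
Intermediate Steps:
$p = 15$
$s{\left(K,N \right)} = 6$ ($s{\left(K,N \right)} = -5 + \left(15 - 4\right) = -5 + 11 = 6$)
$18 s{\left(10 - -10,P{\left(3 \right)} \right)} = 18 \cdot 6 = 108$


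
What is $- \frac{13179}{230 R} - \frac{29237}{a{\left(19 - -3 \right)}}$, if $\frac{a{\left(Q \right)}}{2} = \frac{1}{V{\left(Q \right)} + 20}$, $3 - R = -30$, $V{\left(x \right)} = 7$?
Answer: $- \frac{21708568}{55} \approx -3.947 \cdot 10^{5}$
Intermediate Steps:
$R = 33$ ($R = 3 - -30 = 3 + 30 = 33$)
$a{\left(Q \right)} = \frac{2}{27}$ ($a{\left(Q \right)} = \frac{2}{7 + 20} = \frac{2}{27}$)
$- \frac{13179}{230 R} - \frac{29237}{a{\left(19 - -3 \right)}} = - \frac{13179}{230 \cdot 33} - \frac{29237}{\frac{2}{27}} = - \frac{13179}{7590} - \frac{789399}{2} = \left(-13179\right) \frac{1}{7590} - \frac{789399}{2} = - \frac{191}{110} - \frac{789399}{2} = - \frac{21708568}{55}$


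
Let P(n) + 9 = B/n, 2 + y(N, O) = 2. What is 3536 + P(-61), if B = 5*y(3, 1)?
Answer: 3527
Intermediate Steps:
y(N, O) = 0 (y(N, O) = -2 + 2 = 0)
B = 0 (B = 5*0 = 0)
P(n) = -9 (P(n) = -9 + 0/n = -9 + 0 = -9)
3536 + P(-61) = 3536 - 9 = 3527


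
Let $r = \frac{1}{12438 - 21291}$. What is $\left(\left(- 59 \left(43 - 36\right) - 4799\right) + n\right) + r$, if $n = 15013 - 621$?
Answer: $\frac{81270539}{8853} \approx 9180.0$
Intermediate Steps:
$n = 14392$ ($n = 15013 - 621 = 14392$)
$r = - \frac{1}{8853}$ ($r = \frac{1}{-8853} = - \frac{1}{8853} \approx -0.00011296$)
$\left(\left(- 59 \left(43 - 36\right) - 4799\right) + n\right) + r = \left(\left(- 59 \left(43 - 36\right) - 4799\right) + 14392\right) - \frac{1}{8853} = \left(\left(\left(-59\right) 7 - 4799\right) + 14392\right) - \frac{1}{8853} = \left(\left(-413 - 4799\right) + 14392\right) - \frac{1}{8853} = \left(-5212 + 14392\right) - \frac{1}{8853} = 9180 - \frac{1}{8853} = \frac{81270539}{8853}$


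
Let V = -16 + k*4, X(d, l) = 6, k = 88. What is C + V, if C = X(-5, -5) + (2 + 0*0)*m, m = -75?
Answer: 192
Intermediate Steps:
C = -144 (C = 6 + (2 + 0*0)*(-75) = 6 + (2 + 0)*(-75) = 6 + 2*(-75) = 6 - 150 = -144)
V = 336 (V = -16 + 88*4 = -16 + 352 = 336)
C + V = -144 + 336 = 192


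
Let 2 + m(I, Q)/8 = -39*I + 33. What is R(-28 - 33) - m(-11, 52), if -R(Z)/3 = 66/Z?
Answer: -224282/61 ≈ -3676.8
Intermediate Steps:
m(I, Q) = 248 - 312*I (m(I, Q) = -16 + 8*(-39*I + 33) = -16 + 8*(33 - 39*I) = -16 + (264 - 312*I) = 248 - 312*I)
R(Z) = -198/Z
R(-28 - 33) - m(-11, 52) = -198/(-28 - 33) - (248 - 312*(-11)) = -198/(-61) - (248 + 3432) = -198*(-1/61) - 1*3680 = 198/61 - 3680 = -224282/61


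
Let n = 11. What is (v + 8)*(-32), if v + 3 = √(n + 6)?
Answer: -160 - 32*√17 ≈ -291.94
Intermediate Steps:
v = -3 + √17 (v = -3 + √(11 + 6) = -3 + √17 ≈ 1.1231)
(v + 8)*(-32) = ((-3 + √17) + 8)*(-32) = (5 + √17)*(-32) = -160 - 32*√17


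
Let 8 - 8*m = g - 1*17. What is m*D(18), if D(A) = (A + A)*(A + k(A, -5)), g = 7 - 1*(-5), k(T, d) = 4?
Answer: 1287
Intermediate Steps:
g = 12 (g = 7 + 5 = 12)
D(A) = 2*A*(4 + A) (D(A) = (A + A)*(A + 4) = (2*A)*(4 + A) = 2*A*(4 + A))
m = 13/8 (m = 1 - (12 - 1*17)/8 = 1 - (12 - 17)/8 = 1 - ⅛*(-5) = 1 + 5/8 = 13/8 ≈ 1.6250)
m*D(18) = 13*(2*18*(4 + 18))/8 = 13*(2*18*22)/8 = (13/8)*792 = 1287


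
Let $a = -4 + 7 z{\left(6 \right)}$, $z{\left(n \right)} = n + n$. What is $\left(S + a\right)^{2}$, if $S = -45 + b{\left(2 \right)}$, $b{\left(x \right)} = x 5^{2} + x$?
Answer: $7569$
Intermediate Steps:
$b{\left(x \right)} = 26 x$ ($b{\left(x \right)} = x 25 + x = 25 x + x = 26 x$)
$z{\left(n \right)} = 2 n$
$a = 80$ ($a = -4 + 7 \cdot 2 \cdot 6 = -4 + 7 \cdot 12 = -4 + 84 = 80$)
$S = 7$ ($S = -45 + 26 \cdot 2 = -45 + 52 = 7$)
$\left(S + a\right)^{2} = \left(7 + 80\right)^{2} = 87^{2} = 7569$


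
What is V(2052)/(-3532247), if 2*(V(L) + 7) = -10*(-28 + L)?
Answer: 10127/3532247 ≈ 0.0028670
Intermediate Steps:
V(L) = 133 - 5*L (V(L) = -7 + (-10*(-28 + L))/2 = -7 + (280 - 10*L)/2 = -7 + (140 - 5*L) = 133 - 5*L)
V(2052)/(-3532247) = (133 - 5*2052)/(-3532247) = (133 - 10260)*(-1/3532247) = -10127*(-1/3532247) = 10127/3532247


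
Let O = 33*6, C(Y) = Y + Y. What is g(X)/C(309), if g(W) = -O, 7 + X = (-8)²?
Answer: -33/103 ≈ -0.32039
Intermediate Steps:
C(Y) = 2*Y
X = 57 (X = -7 + (-8)² = -7 + 64 = 57)
O = 198
g(W) = -198 (g(W) = -1*198 = -198)
g(X)/C(309) = -198/(2*309) = -198/618 = -198*1/618 = -33/103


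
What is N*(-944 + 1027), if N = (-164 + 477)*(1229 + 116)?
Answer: 34941755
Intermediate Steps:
N = 420985 (N = 313*1345 = 420985)
N*(-944 + 1027) = 420985*(-944 + 1027) = 420985*83 = 34941755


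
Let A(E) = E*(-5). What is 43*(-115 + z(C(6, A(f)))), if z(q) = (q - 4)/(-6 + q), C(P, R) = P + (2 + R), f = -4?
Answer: -53879/11 ≈ -4898.1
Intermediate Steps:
A(E) = -5*E
C(P, R) = 2 + P + R
z(q) = (-4 + q)/(-6 + q)
43*(-115 + z(C(6, A(f)))) = 43*(-115 + (-4 + (2 + 6 - 5*(-4)))/(-6 + (2 + 6 - 5*(-4)))) = 43*(-115 + (-4 + (2 + 6 + 20))/(-6 + (2 + 6 + 20))) = 43*(-115 + (-4 + 28)/(-6 + 28)) = 43*(-115 + 24/22) = 43*(-115 + (1/22)*24) = 43*(-115 + 12/11) = 43*(-1253/11) = -53879/11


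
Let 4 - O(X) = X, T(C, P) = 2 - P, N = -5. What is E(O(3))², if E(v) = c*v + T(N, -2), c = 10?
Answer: 196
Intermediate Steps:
O(X) = 4 - X
E(v) = 4 + 10*v (E(v) = 10*v + (2 - 1*(-2)) = 10*v + (2 + 2) = 10*v + 4 = 4 + 10*v)
E(O(3))² = (4 + 10*(4 - 1*3))² = (4 + 10*(4 - 3))² = (4 + 10*1)² = (4 + 10)² = 14² = 196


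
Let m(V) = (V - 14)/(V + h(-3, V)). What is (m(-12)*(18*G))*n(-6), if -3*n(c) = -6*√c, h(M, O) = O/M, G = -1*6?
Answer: -702*I*√6 ≈ -1719.5*I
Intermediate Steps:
G = -6
n(c) = 2*√c (n(c) = -(-2)*√c = 2*√c)
m(V) = 3*(-14 + V)/(2*V) (m(V) = (V - 14)/(V + V/(-3)) = (-14 + V)/(V + V*(-⅓)) = (-14 + V)/(V - V/3) = (-14 + V)/((2*V/3)) = (-14 + V)*(3/(2*V)) = 3*(-14 + V)/(2*V))
(m(-12)*(18*G))*n(-6) = ((3/2 - 21/(-12))*(18*(-6)))*(2*√(-6)) = ((3/2 - 21*(-1/12))*(-108))*(2*(I*√6)) = ((3/2 + 7/4)*(-108))*(2*I*√6) = ((13/4)*(-108))*(2*I*√6) = -702*I*√6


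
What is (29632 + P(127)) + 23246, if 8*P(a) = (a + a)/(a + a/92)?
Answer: 4917677/93 ≈ 52878.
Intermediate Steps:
P(a) = 23/93 (P(a) = ((a + a)/(a + a/92))/8 = ((2*a)/(a + a*(1/92)))/8 = ((2*a)/(a + a/92))/8 = ((2*a)/((93*a/92)))/8 = ((2*a)*(92/(93*a)))/8 = (⅛)*(184/93) = 23/93)
(29632 + P(127)) + 23246 = (29632 + 23/93) + 23246 = 2755799/93 + 23246 = 4917677/93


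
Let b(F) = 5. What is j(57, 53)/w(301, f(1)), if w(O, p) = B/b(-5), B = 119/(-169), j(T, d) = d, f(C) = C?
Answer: -44785/119 ≈ -376.34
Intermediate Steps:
B = -119/169 (B = 119*(-1/169) = -119/169 ≈ -0.70414)
w(O, p) = -119/845 (w(O, p) = -119/169/5 = -119/169*⅕ = -119/845)
j(57, 53)/w(301, f(1)) = 53/(-119/845) = 53*(-845/119) = -44785/119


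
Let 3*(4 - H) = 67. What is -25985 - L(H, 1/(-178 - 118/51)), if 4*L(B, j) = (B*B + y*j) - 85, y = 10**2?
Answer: -2155806805/82764 ≈ -26048.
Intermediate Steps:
y = 100
H = -55/3 (H = 4 - 1/3*67 = 4 - 67/3 = -55/3 ≈ -18.333)
L(B, j) = -85/4 + 25*j + B**2/4 (L(B, j) = ((B*B + 100*j) - 85)/4 = ((B**2 + 100*j) - 85)/4 = (-85 + B**2 + 100*j)/4 = -85/4 + 25*j + B**2/4)
-25985 - L(H, 1/(-178 - 118/51)) = -25985 - (-85/4 + 25/(-178 - 118/51) + (-55/3)**2/4) = -25985 - (-85/4 + 25/(-178 - 118*1/51) + (1/4)*(3025/9)) = -25985 - (-85/4 + 25/(-178 - 118/51) + 3025/36) = -25985 - (-85/4 + 25/(-9196/51) + 3025/36) = -25985 - (-85/4 + 25*(-51/9196) + 3025/36) = -25985 - (-85/4 - 1275/9196 + 3025/36) = -25985 - 1*5184265/82764 = -25985 - 5184265/82764 = -2155806805/82764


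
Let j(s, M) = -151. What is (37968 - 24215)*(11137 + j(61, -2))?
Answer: 151090458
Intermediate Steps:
(37968 - 24215)*(11137 + j(61, -2)) = (37968 - 24215)*(11137 - 151) = 13753*10986 = 151090458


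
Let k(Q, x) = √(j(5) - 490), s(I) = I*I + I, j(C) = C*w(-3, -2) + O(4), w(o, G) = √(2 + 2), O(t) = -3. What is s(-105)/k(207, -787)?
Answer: -520*I*√483/23 ≈ -496.88*I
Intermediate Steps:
w(o, G) = 2 (w(o, G) = √4 = 2)
j(C) = -3 + 2*C (j(C) = C*2 - 3 = 2*C - 3 = -3 + 2*C)
s(I) = I + I² (s(I) = I² + I = I + I²)
k(Q, x) = I*√483 (k(Q, x) = √((-3 + 2*5) - 490) = √((-3 + 10) - 490) = √(7 - 490) = √(-483) = I*√483)
s(-105)/k(207, -787) = (-105*(1 - 105))/((I*√483)) = (-105*(-104))*(-I*√483/483) = 10920*(-I*√483/483) = -520*I*√483/23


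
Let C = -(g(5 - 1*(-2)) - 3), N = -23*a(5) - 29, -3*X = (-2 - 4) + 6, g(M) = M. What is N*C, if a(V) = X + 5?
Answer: 576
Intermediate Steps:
X = 0 (X = -((-2 - 4) + 6)/3 = -(-6 + 6)/3 = -⅓*0 = 0)
a(V) = 5 (a(V) = 0 + 5 = 5)
N = -144 (N = -23*5 - 29 = -115 - 29 = -144)
C = -4 (C = -((5 - 1*(-2)) - 3) = -((5 + 2) - 3) = -(7 - 3) = -1*4 = -4)
N*C = -144*(-4) = 576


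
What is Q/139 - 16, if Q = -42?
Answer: -2266/139 ≈ -16.302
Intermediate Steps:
Q/139 - 16 = -42/139 - 16 = -2266/139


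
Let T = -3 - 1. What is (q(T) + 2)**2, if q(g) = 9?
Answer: 121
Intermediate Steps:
T = -4
(q(T) + 2)**2 = (9 + 2)**2 = 11**2 = 121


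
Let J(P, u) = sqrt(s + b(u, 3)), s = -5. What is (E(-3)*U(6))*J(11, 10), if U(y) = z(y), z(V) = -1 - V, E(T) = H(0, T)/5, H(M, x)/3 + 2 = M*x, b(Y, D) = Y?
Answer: 42*sqrt(5)/5 ≈ 18.783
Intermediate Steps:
H(M, x) = -6 + 3*M*x (H(M, x) = -6 + 3*(M*x) = -6 + 3*M*x)
E(T) = -6/5 (E(T) = (-6 + 3*0*T)/5 = (-6 + 0)*(1/5) = -6*1/5 = -6/5)
J(P, u) = sqrt(-5 + u)
U(y) = -1 - y
(E(-3)*U(6))*J(11, 10) = (-6*(-1 - 1*6)/5)*sqrt(-5 + 10) = (-6*(-1 - 6)/5)*sqrt(5) = (-6/5*(-7))*sqrt(5) = 42*sqrt(5)/5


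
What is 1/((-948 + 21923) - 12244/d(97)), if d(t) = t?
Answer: 97/2022331 ≈ 4.7964e-5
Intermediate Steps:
1/((-948 + 21923) - 12244/d(97)) = 1/((-948 + 21923) - 12244/97) = 1/(20975 - 12244*1/97) = 1/(20975 - 12244/97) = 1/(2022331/97) = 97/2022331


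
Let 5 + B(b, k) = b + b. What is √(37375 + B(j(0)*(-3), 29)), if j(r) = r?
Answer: √37370 ≈ 193.31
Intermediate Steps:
B(b, k) = -5 + 2*b (B(b, k) = -5 + (b + b) = -5 + 2*b)
√(37375 + B(j(0)*(-3), 29)) = √(37375 + (-5 + 2*(0*(-3)))) = √(37375 + (-5 + 2*0)) = √(37375 + (-5 + 0)) = √(37375 - 5) = √37370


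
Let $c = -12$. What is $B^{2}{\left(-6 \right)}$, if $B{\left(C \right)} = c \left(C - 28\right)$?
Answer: $166464$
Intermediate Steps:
$B{\left(C \right)} = 336 - 12 C$ ($B{\left(C \right)} = - 12 \left(C - 28\right) = - 12 \left(-28 + C\right) = 336 - 12 C$)
$B^{2}{\left(-6 \right)} = \left(336 - -72\right)^{2} = \left(336 + 72\right)^{2} = 408^{2} = 166464$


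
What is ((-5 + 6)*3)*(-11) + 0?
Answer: -33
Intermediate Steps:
((-5 + 6)*3)*(-11) + 0 = (1*3)*(-11) + 0 = 3*(-11) + 0 = -33 + 0 = -33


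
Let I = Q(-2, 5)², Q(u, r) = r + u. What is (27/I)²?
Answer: 9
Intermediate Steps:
I = 9 (I = (5 - 2)² = 3² = 9)
(27/I)² = (27/9)² = (27*(⅑))² = 3² = 9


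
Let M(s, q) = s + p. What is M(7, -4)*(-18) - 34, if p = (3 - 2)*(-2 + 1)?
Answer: -142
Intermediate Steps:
p = -1 (p = 1*(-1) = -1)
M(s, q) = -1 + s (M(s, q) = s - 1 = -1 + s)
M(7, -4)*(-18) - 34 = (-1 + 7)*(-18) - 34 = 6*(-18) - 34 = -108 - 34 = -142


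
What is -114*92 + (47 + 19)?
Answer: -10422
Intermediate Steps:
-114*92 + (47 + 19) = -10488 + 66 = -10422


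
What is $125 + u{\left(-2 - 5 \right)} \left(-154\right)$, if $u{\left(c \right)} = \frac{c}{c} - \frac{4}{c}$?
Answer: $-117$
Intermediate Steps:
$u{\left(c \right)} = 1 - \frac{4}{c}$
$125 + u{\left(-2 - 5 \right)} \left(-154\right) = 125 + \frac{-4 - 7}{-2 - 5} \left(-154\right) = 125 + \frac{-4 - 7}{-7} \left(-154\right) = 125 + \left(- \frac{1}{7}\right) \left(-11\right) \left(-154\right) = 125 + \frac{11}{7} \left(-154\right) = 125 - 242 = -117$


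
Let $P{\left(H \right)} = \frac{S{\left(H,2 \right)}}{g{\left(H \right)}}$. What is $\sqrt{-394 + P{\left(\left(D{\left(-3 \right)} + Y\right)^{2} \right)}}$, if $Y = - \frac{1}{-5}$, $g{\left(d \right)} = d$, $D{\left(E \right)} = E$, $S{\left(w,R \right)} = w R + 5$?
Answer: $\frac{9 i \sqrt{947}}{14} \approx 19.783 i$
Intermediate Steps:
$S{\left(w,R \right)} = 5 + R w$ ($S{\left(w,R \right)} = R w + 5 = 5 + R w$)
$Y = \frac{1}{5}$ ($Y = - \frac{1 \left(-1\right)}{5} = \left(-1\right) \left(- \frac{1}{5}\right) = \frac{1}{5} \approx 0.2$)
$P{\left(H \right)} = \frac{5 + 2 H}{H}$
$\sqrt{-394 + P{\left(\left(D{\left(-3 \right)} + Y\right)^{2} \right)}} = \sqrt{-394 + \left(2 + \frac{5}{\left(-3 + \frac{1}{5}\right)^{2}}\right)} = \sqrt{-394 + \left(2 + \frac{5}{\left(- \frac{14}{5}\right)^{2}}\right)} = \sqrt{-394 + \left(2 + \frac{5}{\frac{196}{25}}\right)} = \sqrt{-394 + \left(2 + 5 \cdot \frac{25}{196}\right)} = \sqrt{-394 + \left(2 + \frac{125}{196}\right)} = \sqrt{-394 + \frac{517}{196}} = \sqrt{- \frac{76707}{196}} = \frac{9 i \sqrt{947}}{14}$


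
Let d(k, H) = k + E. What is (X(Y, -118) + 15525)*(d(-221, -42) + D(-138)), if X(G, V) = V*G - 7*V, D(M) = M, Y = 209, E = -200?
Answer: 4645849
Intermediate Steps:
X(G, V) = -7*V + G*V (X(G, V) = G*V - 7*V = -7*V + G*V)
d(k, H) = -200 + k (d(k, H) = k - 200 = -200 + k)
(X(Y, -118) + 15525)*(d(-221, -42) + D(-138)) = (-118*(-7 + 209) + 15525)*((-200 - 221) - 138) = (-118*202 + 15525)*(-421 - 138) = (-23836 + 15525)*(-559) = -8311*(-559) = 4645849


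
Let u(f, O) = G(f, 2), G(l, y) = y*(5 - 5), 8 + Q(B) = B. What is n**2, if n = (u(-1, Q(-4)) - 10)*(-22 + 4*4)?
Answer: 3600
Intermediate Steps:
Q(B) = -8 + B
G(l, y) = 0 (G(l, y) = y*0 = 0)
u(f, O) = 0
n = 60 (n = (0 - 10)*(-22 + 4*4) = -10*(-22 + 16) = -10*(-6) = 60)
n**2 = 60**2 = 3600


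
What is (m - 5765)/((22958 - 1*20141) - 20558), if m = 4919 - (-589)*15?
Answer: -7989/17741 ≈ -0.45031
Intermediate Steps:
m = 13754 (m = 4919 - 1*(-8835) = 4919 + 8835 = 13754)
(m - 5765)/((22958 - 1*20141) - 20558) = (13754 - 5765)/((22958 - 1*20141) - 20558) = 7989/((22958 - 20141) - 20558) = 7989/(2817 - 20558) = 7989/(-17741) = 7989*(-1/17741) = -7989/17741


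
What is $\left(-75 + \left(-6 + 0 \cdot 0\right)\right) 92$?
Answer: $-7452$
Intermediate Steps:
$\left(-75 + \left(-6 + 0 \cdot 0\right)\right) 92 = \left(-75 + \left(-6 + 0\right)\right) 92 = \left(-75 - 6\right) 92 = \left(-81\right) 92 = -7452$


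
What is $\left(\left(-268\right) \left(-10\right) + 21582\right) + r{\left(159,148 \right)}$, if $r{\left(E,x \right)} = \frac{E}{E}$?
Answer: $24263$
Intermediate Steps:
$r{\left(E,x \right)} = 1$
$\left(\left(-268\right) \left(-10\right) + 21582\right) + r{\left(159,148 \right)} = \left(\left(-268\right) \left(-10\right) + 21582\right) + 1 = \left(2680 + 21582\right) + 1 = 24262 + 1 = 24263$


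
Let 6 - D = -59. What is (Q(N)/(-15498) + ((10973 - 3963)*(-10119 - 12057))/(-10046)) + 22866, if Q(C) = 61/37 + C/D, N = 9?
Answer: 512719921971269/13372908705 ≈ 38340.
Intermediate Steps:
D = 65 (D = 6 - 1*(-59) = 6 + 59 = 65)
Q(C) = 61/37 + C/65
(Q(N)/(-15498) + ((10973 - 3963)*(-10119 - 12057))/(-10046)) + 22866 = ((61/37 + (1/65)*9)/(-15498) + ((10973 - 3963)*(-10119 - 12057))/(-10046)) + 22866 = ((61/37 + 9/65)*(-1/15498) + (7010*(-22176))*(-1/10046)) + 22866 = ((4298/2405)*(-1/15498) - 155453760*(-1/10046)) + 22866 = (-307/2662335 + 77726880/5023) + 22866 = 206934991522739/13372908705 + 22866 = 512719921971269/13372908705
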